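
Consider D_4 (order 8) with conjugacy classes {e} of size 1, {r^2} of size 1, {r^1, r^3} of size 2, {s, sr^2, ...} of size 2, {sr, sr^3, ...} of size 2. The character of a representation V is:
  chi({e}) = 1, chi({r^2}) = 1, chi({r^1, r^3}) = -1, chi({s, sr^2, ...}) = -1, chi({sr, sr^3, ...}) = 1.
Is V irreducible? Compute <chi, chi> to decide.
Irreducible: <chi, chi> = 1.

Solution. <chi, chi> = (1/|G|) sum_C |C| * |chi(C)|^2 = (1/8)[1*|1|^2 + 1*|1|^2 + 2*|-1|^2 + 2*|-1|^2 + 2*|1|^2]
  = (1/8)[(1) + (1) + (2) + (2) + (2)] = 8/8 = 1.
A character is irreducible iff <chi, chi> = 1, so this representation is irreducible.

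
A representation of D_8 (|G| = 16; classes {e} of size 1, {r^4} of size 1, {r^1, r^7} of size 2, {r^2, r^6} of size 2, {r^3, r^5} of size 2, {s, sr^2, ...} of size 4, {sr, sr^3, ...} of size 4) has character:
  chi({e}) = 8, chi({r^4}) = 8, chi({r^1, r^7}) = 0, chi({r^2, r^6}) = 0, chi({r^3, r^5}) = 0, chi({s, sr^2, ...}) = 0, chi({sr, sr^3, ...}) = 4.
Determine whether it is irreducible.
Not irreducible (reducible): <chi, chi> = 12 > 1.

Derivation: <chi, chi> = (1/|G|) sum_C |C| * |chi(C)|^2 = (1/16)[1*|8|^2 + 1*|8|^2 + 2*|0|^2 + 2*|0|^2 + 2*|0|^2 + 4*|0|^2 + 4*|4|^2]
  = (1/16)[(64) + (64) + (0) + (0) + (0) + (0) + (64)] = 192/16 = 12.
A character is irreducible iff <chi, chi> = 1, so this representation is reducible.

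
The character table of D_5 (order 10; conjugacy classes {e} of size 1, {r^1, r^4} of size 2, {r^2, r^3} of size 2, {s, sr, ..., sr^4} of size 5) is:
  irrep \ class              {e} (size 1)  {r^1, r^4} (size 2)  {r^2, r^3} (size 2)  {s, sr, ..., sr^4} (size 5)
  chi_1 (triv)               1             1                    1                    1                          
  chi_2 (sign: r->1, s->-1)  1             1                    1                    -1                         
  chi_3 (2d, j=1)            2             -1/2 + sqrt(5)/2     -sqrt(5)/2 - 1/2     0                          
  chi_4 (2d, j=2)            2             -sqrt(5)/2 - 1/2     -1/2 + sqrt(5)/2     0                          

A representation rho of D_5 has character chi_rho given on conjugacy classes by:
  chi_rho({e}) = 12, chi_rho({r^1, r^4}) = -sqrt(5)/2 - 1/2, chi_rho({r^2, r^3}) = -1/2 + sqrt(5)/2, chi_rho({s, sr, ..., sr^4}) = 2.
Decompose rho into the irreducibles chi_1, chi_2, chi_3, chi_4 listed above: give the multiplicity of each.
Multiplicities: chi_1: 2, chi_2: 0, chi_3: 2, chi_4: 3.

Derivation: Use <chi_rho, chi> = (1/|G|) sum_C |C| * chi_rho(C) * conj(chi(C)) with |G| = 10 for each irreducible chi in the table:
  <chi_rho, chi_1> = (1/10)[1*(12)*conj(1) + 2*(-sqrt(5)/2 - 1/2)*conj(1) + 2*(-1/2 + sqrt(5)/2)*conj(1) + 5*(2)*conj(1)]
      = (1/10)[(12) + (-sqrt(5) - 1) + (-1 + sqrt(5)) + (10)] = 20/10 = 2
  <chi_rho, chi_2> = (1/10)[1*(12)*conj(1) + 2*(-sqrt(5)/2 - 1/2)*conj(1) + 2*(-1/2 + sqrt(5)/2)*conj(1) + 5*(2)*conj(-1)]
      = (1/10)[(12) + (-sqrt(5) - 1) + (-1 + sqrt(5)) + (-10)] = 0/10 = 0
  <chi_rho, chi_3> = (1/10)[1*(12)*conj(2) + 2*(-sqrt(5)/2 - 1/2)*conj(-1/2 + sqrt(5)/2) + 2*(-1/2 + sqrt(5)/2)*conj(-sqrt(5)/2 - 1/2) + 5*(2)*conj(0)]
      = (1/10)[(24) + (-2) + (-2) + (0)] = 20/10 = 2
  <chi_rho, chi_4> = (1/10)[1*(12)*conj(2) + 2*(-sqrt(5)/2 - 1/2)*conj(-sqrt(5)/2 - 1/2) + 2*(-1/2 + sqrt(5)/2)*conj(-1/2 + sqrt(5)/2) + 5*(2)*conj(0)]
      = (1/10)[(24) + (sqrt(5) + 3) + (3 - sqrt(5)) + (0)] = 30/10 = 3
Dimension check: dim(rho) = sum (mult * dim) = 2*1 + 0*1 + 2*2 + 3*2 = 12 = chi_rho(e) = 12.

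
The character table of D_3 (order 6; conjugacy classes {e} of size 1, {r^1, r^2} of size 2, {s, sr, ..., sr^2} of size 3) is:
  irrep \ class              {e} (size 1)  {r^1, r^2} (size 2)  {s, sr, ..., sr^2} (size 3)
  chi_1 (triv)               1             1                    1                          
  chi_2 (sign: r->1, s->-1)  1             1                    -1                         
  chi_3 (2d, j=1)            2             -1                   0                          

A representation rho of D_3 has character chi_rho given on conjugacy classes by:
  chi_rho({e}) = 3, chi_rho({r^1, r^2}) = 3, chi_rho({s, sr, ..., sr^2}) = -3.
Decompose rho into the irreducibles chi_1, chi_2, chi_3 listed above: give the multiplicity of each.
Multiplicities: chi_1: 0, chi_2: 3, chi_3: 0.

Derivation: Use <chi_rho, chi> = (1/|G|) sum_C |C| * chi_rho(C) * conj(chi(C)) with |G| = 6 for each irreducible chi in the table:
  <chi_rho, chi_1> = (1/6)[1*(3)*conj(1) + 2*(3)*conj(1) + 3*(-3)*conj(1)]
      = (1/6)[(3) + (6) + (-9)] = 0/6 = 0
  <chi_rho, chi_2> = (1/6)[1*(3)*conj(1) + 2*(3)*conj(1) + 3*(-3)*conj(-1)]
      = (1/6)[(3) + (6) + (9)] = 18/6 = 3
  <chi_rho, chi_3> = (1/6)[1*(3)*conj(2) + 2*(3)*conj(-1) + 3*(-3)*conj(0)]
      = (1/6)[(6) + (-6) + (0)] = 0/6 = 0
Dimension check: dim(rho) = sum (mult * dim) = 0*1 + 3*1 + 0*2 = 3 = chi_rho(e) = 3.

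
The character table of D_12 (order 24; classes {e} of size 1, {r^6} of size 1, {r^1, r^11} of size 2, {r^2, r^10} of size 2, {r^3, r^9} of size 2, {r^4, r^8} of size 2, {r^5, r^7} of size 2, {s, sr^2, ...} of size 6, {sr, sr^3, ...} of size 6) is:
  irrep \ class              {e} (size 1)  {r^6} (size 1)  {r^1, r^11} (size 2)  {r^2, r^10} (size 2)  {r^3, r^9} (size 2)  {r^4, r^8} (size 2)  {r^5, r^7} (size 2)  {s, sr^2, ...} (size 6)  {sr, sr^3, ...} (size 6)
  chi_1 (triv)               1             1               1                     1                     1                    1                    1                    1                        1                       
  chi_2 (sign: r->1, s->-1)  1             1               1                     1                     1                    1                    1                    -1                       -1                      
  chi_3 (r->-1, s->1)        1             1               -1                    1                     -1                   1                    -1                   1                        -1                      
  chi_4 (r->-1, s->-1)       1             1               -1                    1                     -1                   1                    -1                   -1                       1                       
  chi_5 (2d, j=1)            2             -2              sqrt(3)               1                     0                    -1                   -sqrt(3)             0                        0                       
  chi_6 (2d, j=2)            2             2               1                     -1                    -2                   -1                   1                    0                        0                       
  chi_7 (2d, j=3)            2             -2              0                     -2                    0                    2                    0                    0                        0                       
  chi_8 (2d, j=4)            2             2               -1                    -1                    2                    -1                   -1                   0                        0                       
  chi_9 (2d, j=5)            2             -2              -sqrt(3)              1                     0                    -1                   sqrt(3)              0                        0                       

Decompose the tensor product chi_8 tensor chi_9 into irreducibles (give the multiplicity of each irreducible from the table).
chi_8 tensor chi_9 = chi_5 + chi_7 (all other irreducibles have multiplicity 0).

Details: The character of a tensor product is the pointwise product (chi_8 * chi_9)(C) = chi_8(C) * chi_9(C):
  {e}: (2)*(2), {r^6}: (2)*(-2), {r^1, r^11}: (-1)*(-sqrt(3)), {r^2, r^10}: (-1)*(1), {r^3, r^9}: (2)*(0), {r^4, r^8}: (-1)*(-1), {r^5, r^7}: (-1)*(sqrt(3)), {s, sr^2, ...}: (0)*(0), {sr, sr^3, ...}: (0)*(0)
so (chi_8 * chi_9) takes values
  {e} -> 4, {r^6} -> -4, {r^1, r^11} -> sqrt(3), {r^2, r^10} -> -1, {r^3, r^9} -> 0, {r^4, r^8} -> 1, {r^5, r^7} -> -sqrt(3), {s, sr^2, ...} -> 0, {sr, sr^3, ...} -> 0.
Now take the inner product of this character with each irreducible chi from the table, <chi_8*chi_9, chi> = (1/24) sum_C |C| (chi_8*chi_9)(C) conj(chi(C)):
  <chi_8*chi_9, chi_1> = (1/24)[1*(4)*conj(1) + 1*(-4)*conj(1) + 2*(sqrt(3))*conj(1) + 2*(-1)*conj(1) + 2*(0)*conj(1) + 2*(1)*conj(1) + 2*(-sqrt(3))*conj(1) + 6*(0)*conj(1) + 6*(0)*conj(1)]
      = (1/24)[(4) + (-4) + (2*sqrt(3)) + (-2) + (0) + (2) + (-2*sqrt(3)) + (0) + (0)] = 0/24 = 0
  <chi_8*chi_9, chi_2> = (1/24)[1*(4)*conj(1) + 1*(-4)*conj(1) + 2*(sqrt(3))*conj(1) + 2*(-1)*conj(1) + 2*(0)*conj(1) + 2*(1)*conj(1) + 2*(-sqrt(3))*conj(1) + 6*(0)*conj(-1) + 6*(0)*conj(-1)]
      = (1/24)[(4) + (-4) + (2*sqrt(3)) + (-2) + (0) + (2) + (-2*sqrt(3)) + (0) + (0)] = 0/24 = 0
  <chi_8*chi_9, chi_3> = (1/24)[1*(4)*conj(1) + 1*(-4)*conj(1) + 2*(sqrt(3))*conj(-1) + 2*(-1)*conj(1) + 2*(0)*conj(-1) + 2*(1)*conj(1) + 2*(-sqrt(3))*conj(-1) + 6*(0)*conj(1) + 6*(0)*conj(-1)]
      = (1/24)[(4) + (-4) + (-2*sqrt(3)) + (-2) + (0) + (2) + (2*sqrt(3)) + (0) + (0)] = 0/24 = 0
  <chi_8*chi_9, chi_4> = (1/24)[1*(4)*conj(1) + 1*(-4)*conj(1) + 2*(sqrt(3))*conj(-1) + 2*(-1)*conj(1) + 2*(0)*conj(-1) + 2*(1)*conj(1) + 2*(-sqrt(3))*conj(-1) + 6*(0)*conj(-1) + 6*(0)*conj(1)]
      = (1/24)[(4) + (-4) + (-2*sqrt(3)) + (-2) + (0) + (2) + (2*sqrt(3)) + (0) + (0)] = 0/24 = 0
  <chi_8*chi_9, chi_5> = (1/24)[1*(4)*conj(2) + 1*(-4)*conj(-2) + 2*(sqrt(3))*conj(sqrt(3)) + 2*(-1)*conj(1) + 2*(0)*conj(0) + 2*(1)*conj(-1) + 2*(-sqrt(3))*conj(-sqrt(3)) + 6*(0)*conj(0) + 6*(0)*conj(0)]
      = (1/24)[(8) + (8) + (6) + (-2) + (0) + (-2) + (6) + (0) + (0)] = 24/24 = 1
  <chi_8*chi_9, chi_6> = (1/24)[1*(4)*conj(2) + 1*(-4)*conj(2) + 2*(sqrt(3))*conj(1) + 2*(-1)*conj(-1) + 2*(0)*conj(-2) + 2*(1)*conj(-1) + 2*(-sqrt(3))*conj(1) + 6*(0)*conj(0) + 6*(0)*conj(0)]
      = (1/24)[(8) + (-8) + (2*sqrt(3)) + (2) + (0) + (-2) + (-2*sqrt(3)) + (0) + (0)] = 0/24 = 0
  <chi_8*chi_9, chi_7> = (1/24)[1*(4)*conj(2) + 1*(-4)*conj(-2) + 2*(sqrt(3))*conj(0) + 2*(-1)*conj(-2) + 2*(0)*conj(0) + 2*(1)*conj(2) + 2*(-sqrt(3))*conj(0) + 6*(0)*conj(0) + 6*(0)*conj(0)]
      = (1/24)[(8) + (8) + (0) + (4) + (0) + (4) + (0) + (0) + (0)] = 24/24 = 1
  <chi_8*chi_9, chi_8> = (1/24)[1*(4)*conj(2) + 1*(-4)*conj(2) + 2*(sqrt(3))*conj(-1) + 2*(-1)*conj(-1) + 2*(0)*conj(2) + 2*(1)*conj(-1) + 2*(-sqrt(3))*conj(-1) + 6*(0)*conj(0) + 6*(0)*conj(0)]
      = (1/24)[(8) + (-8) + (-2*sqrt(3)) + (2) + (0) + (-2) + (2*sqrt(3)) + (0) + (0)] = 0/24 = 0
  <chi_8*chi_9, chi_9> = (1/24)[1*(4)*conj(2) + 1*(-4)*conj(-2) + 2*(sqrt(3))*conj(-sqrt(3)) + 2*(-1)*conj(1) + 2*(0)*conj(0) + 2*(1)*conj(-1) + 2*(-sqrt(3))*conj(sqrt(3)) + 6*(0)*conj(0) + 6*(0)*conj(0)]
      = (1/24)[(8) + (8) + (-6) + (-2) + (0) + (-2) + (-6) + (0) + (0)] = 0/24 = 0
Hence the multiplicities are chi_5: 1, chi_7: 1. Dimension check: dim(chi_8)*dim(chi_9) = 2*2 = 4 and sum (mult * dim) = 1*2 + 1*2 = 4.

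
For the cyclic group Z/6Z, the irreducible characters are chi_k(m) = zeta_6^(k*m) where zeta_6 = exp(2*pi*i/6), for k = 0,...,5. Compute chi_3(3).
chi_3(3) = zeta_6^9 = -1

Argument: chi_3(3) = zeta_6^(3*3) = zeta_6^9. Since zeta_6^6 = 1, this equals zeta_6^3 = exp(2*pi*i*3/6) = -1.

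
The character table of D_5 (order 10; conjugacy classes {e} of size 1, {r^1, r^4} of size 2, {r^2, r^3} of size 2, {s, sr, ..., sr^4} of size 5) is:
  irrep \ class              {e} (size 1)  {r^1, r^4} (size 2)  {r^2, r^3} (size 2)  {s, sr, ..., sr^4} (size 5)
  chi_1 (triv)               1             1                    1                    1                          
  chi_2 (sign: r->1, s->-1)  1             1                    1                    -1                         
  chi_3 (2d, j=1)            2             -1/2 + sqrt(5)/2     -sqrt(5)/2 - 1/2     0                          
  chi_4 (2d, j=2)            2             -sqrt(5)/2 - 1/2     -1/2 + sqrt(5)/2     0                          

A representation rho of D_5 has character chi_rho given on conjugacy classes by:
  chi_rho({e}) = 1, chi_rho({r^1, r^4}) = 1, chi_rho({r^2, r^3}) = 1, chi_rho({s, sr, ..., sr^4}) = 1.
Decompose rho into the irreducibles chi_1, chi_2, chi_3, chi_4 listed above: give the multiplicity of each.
Multiplicities: chi_1: 1, chi_2: 0, chi_3: 0, chi_4: 0.

Why: Use <chi_rho, chi> = (1/|G|) sum_C |C| * chi_rho(C) * conj(chi(C)) with |G| = 10 for each irreducible chi in the table:
  <chi_rho, chi_1> = (1/10)[1*(1)*conj(1) + 2*(1)*conj(1) + 2*(1)*conj(1) + 5*(1)*conj(1)]
      = (1/10)[(1) + (2) + (2) + (5)] = 10/10 = 1
  <chi_rho, chi_2> = (1/10)[1*(1)*conj(1) + 2*(1)*conj(1) + 2*(1)*conj(1) + 5*(1)*conj(-1)]
      = (1/10)[(1) + (2) + (2) + (-5)] = 0/10 = 0
  <chi_rho, chi_3> = (1/10)[1*(1)*conj(2) + 2*(1)*conj(-1/2 + sqrt(5)/2) + 2*(1)*conj(-sqrt(5)/2 - 1/2) + 5*(1)*conj(0)]
      = (1/10)[(2) + (-1 + sqrt(5)) + (-sqrt(5) - 1) + (0)] = 0/10 = 0
  <chi_rho, chi_4> = (1/10)[1*(1)*conj(2) + 2*(1)*conj(-sqrt(5)/2 - 1/2) + 2*(1)*conj(-1/2 + sqrt(5)/2) + 5*(1)*conj(0)]
      = (1/10)[(2) + (-sqrt(5) - 1) + (-1 + sqrt(5)) + (0)] = 0/10 = 0
Dimension check: dim(rho) = sum (mult * dim) = 1*1 + 0*1 + 0*2 + 0*2 = 1 = chi_rho(e) = 1.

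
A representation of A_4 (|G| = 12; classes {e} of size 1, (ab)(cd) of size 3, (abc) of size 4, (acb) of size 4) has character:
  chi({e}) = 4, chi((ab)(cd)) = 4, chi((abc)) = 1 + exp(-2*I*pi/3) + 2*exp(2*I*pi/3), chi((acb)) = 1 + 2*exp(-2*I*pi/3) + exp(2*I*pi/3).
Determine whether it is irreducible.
Not irreducible (reducible): <chi, chi> = 6 > 1.

Proof sketch: <chi, chi> = (1/|G|) sum_C |C| * |chi(C)|^2 = (1/12)[1*|4|^2 + 3*|4|^2 + 4*|1 + exp(-2*I*pi/3) + 2*exp(2*I*pi/3)|^2 + 4*|1 + 2*exp(-2*I*pi/3) + exp(2*I*pi/3)|^2]
  = (1/12)[(16) + (48) + (4) + (4)] = 72/12 = 6.
(Exp terms are combined using exp(i*s)*conj(exp(i*t)) = exp(i*(s-t)), and sums of them are collapsed using the identity that for every m > 1 the m distinct m-th roots of unity sum to 0, e.g. 1 + exp(2*I*pi/3) + exp(-2*I*pi/3) = 0.)
A character is irreducible iff <chi, chi> = 1, so this representation is reducible.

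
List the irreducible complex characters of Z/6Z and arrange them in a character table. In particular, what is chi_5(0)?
Character table of Z/6Z (irreps indexed chi_0,...,chi_5 with chi_k(m) = zeta_6^(k*m), zeta_6 = exp(2*pi*i/6)):
  irrep \ class  {0} (size 1)  {1} (size 1)    {2} (size 1)    {3} (size 1)  {4} (size 1)    {5} (size 1)  
  chi_0          1             1               1               1             1               1             
  chi_1          1             exp(I*pi/3)     exp(2*I*pi/3)   -1            exp(-2*I*pi/3)  exp(-I*pi/3)  
  chi_2          1             exp(2*I*pi/3)   exp(-2*I*pi/3)  1             exp(2*I*pi/3)   exp(-2*I*pi/3)
  chi_3          1             -1              1               -1            1               -1            
  chi_4          1             exp(-2*I*pi/3)  exp(2*I*pi/3)   1             exp(-2*I*pi/3)  exp(2*I*pi/3) 
  chi_5          1             exp(-I*pi/3)    exp(-2*I*pi/3)  -1            exp(2*I*pi/3)   exp(I*pi/3)   

Spot check: chi_5(0) = zeta_6^(5*0) = zeta_6^0 = 1.

Argument: Z/6Z is abelian, so all 6 irreducible complex representations are 1-dimensional. They are given by chi_k(m) = zeta_6^(k*m) for k = 0,...,5. Row orthogonality: sum_m chi_k(m) conj(chi_l(m)) = 6 * [k = l].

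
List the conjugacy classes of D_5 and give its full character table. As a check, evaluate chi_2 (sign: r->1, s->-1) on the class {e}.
Conjugacy classes: {e} of size 1, {r^1, r^4} of size 2, {r^2, r^3} of size 2, {s, sr, ..., sr^4} of size 5.
Character table:
  irrep \ class              {e} (size 1)  {r^1, r^4} (size 2)  {r^2, r^3} (size 2)  {s, sr, ..., sr^4} (size 5)
  chi_1 (triv)               1             1                    1                    1                          
  chi_2 (sign: r->1, s->-1)  1             1                    1                    -1                         
  chi_3 (2d, j=1)            2             -1/2 + sqrt(5)/2     -sqrt(5)/2 - 1/2     0                          
  chi_4 (2d, j=2)            2             -sqrt(5)/2 - 1/2     -1/2 + sqrt(5)/2     0                          

Spot check: chi_2 (sign: r->1, s->-1) on {e} = 1.

Reasoning: D_5 has order 2*5 = 10 with 4 conjugacy classes, hence 4 irreducibles. Sum of squared dims 1 + 1 + 4 + 4 = 10 = |G|. Linear characters come from the abelianisation; the 2-dimensional irreps have character r^k -> 2*cos(2*pi*j*k/5), reflections -> 0.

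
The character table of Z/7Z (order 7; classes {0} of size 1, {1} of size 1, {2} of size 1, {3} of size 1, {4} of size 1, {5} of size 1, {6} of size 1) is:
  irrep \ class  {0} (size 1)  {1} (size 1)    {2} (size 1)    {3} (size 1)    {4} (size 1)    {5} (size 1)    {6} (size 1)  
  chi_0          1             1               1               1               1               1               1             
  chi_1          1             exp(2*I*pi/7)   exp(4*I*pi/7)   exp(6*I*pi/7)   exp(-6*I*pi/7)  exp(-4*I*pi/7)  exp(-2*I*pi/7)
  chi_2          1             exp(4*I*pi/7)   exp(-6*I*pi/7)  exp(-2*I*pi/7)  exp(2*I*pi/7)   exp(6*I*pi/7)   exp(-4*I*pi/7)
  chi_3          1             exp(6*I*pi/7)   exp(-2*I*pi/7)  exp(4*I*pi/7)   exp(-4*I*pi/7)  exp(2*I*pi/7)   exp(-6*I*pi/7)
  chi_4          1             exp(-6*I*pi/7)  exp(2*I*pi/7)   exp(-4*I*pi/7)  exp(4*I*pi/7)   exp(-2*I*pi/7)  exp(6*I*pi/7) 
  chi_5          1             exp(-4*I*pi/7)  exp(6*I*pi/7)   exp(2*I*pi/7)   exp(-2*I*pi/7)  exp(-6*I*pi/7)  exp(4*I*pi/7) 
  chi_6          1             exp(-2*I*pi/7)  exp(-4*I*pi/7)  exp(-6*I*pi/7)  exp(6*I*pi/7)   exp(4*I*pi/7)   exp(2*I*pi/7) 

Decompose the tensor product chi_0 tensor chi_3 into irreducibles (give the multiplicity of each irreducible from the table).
chi_0 tensor chi_3 = chi_3 (all other irreducibles have multiplicity 0).

Proof sketch: The character of a tensor product is the pointwise product (chi_0 * chi_3)(C) = chi_0(C) * chi_3(C):
  {0}: (1)*(1), {1}: (1)*(exp(6*I*pi/7)), {2}: (1)*(exp(-2*I*pi/7)), {3}: (1)*(exp(4*I*pi/7)), {4}: (1)*(exp(-4*I*pi/7)), {5}: (1)*(exp(2*I*pi/7)), {6}: (1)*(exp(-6*I*pi/7))
so (chi_0 * chi_3) takes values
  {0} -> 1, {1} -> exp(6*I*pi/7), {2} -> exp(-2*I*pi/7), {3} -> exp(4*I*pi/7), {4} -> exp(-4*I*pi/7), {5} -> exp(2*I*pi/7), {6} -> exp(-6*I*pi/7).
Now take the inner product of this character with each irreducible chi from the table, <chi_0*chi_3, chi> = (1/7) sum_C |C| (chi_0*chi_3)(C) conj(chi(C)):
  <chi_0*chi_3, chi_0> = (1/7)[1*(1)*conj(1) + 1*(exp(6*I*pi/7))*conj(1) + 1*(exp(-2*I*pi/7))*conj(1) + 1*(exp(4*I*pi/7))*conj(1) + 1*(exp(-4*I*pi/7))*conj(1) + 1*(exp(2*I*pi/7))*conj(1) + 1*(exp(-6*I*pi/7))*conj(1)]
      = (1/7)[(1) + (exp(6*I*pi/7)) + (exp(-2*I*pi/7)) + (exp(4*I*pi/7)) + (exp(-4*I*pi/7)) + (exp(2*I*pi/7)) + (exp(-6*I*pi/7))] = 0/7 = 0
  <chi_0*chi_3, chi_1> = (1/7)[1*(1)*conj(1) + 1*(exp(6*I*pi/7))*conj(exp(2*I*pi/7)) + 1*(exp(-2*I*pi/7))*conj(exp(4*I*pi/7)) + 1*(exp(4*I*pi/7))*conj(exp(6*I*pi/7)) + 1*(exp(-4*I*pi/7))*conj(exp(-6*I*pi/7)) + 1*(exp(2*I*pi/7))*conj(exp(-4*I*pi/7)) + 1*(exp(-6*I*pi/7))*conj(exp(-2*I*pi/7))]
      = (1/7)[(1) + (exp(4*I*pi/7)) + (exp(-6*I*pi/7)) + (exp(-2*I*pi/7)) + (exp(2*I*pi/7)) + (exp(6*I*pi/7)) + (exp(-4*I*pi/7))] = 0/7 = 0
  <chi_0*chi_3, chi_2> = (1/7)[1*(1)*conj(1) + 1*(exp(6*I*pi/7))*conj(exp(4*I*pi/7)) + 1*(exp(-2*I*pi/7))*conj(exp(-6*I*pi/7)) + 1*(exp(4*I*pi/7))*conj(exp(-2*I*pi/7)) + 1*(exp(-4*I*pi/7))*conj(exp(2*I*pi/7)) + 1*(exp(2*I*pi/7))*conj(exp(6*I*pi/7)) + 1*(exp(-6*I*pi/7))*conj(exp(-4*I*pi/7))]
      = (1/7)[(1) + (exp(2*I*pi/7)) + (exp(4*I*pi/7)) + (exp(6*I*pi/7)) + (exp(-6*I*pi/7)) + (exp(-4*I*pi/7)) + (exp(-2*I*pi/7))] = 0/7 = 0
  <chi_0*chi_3, chi_3> = (1/7)[1*(1)*conj(1) + 1*(exp(6*I*pi/7))*conj(exp(6*I*pi/7)) + 1*(exp(-2*I*pi/7))*conj(exp(-2*I*pi/7)) + 1*(exp(4*I*pi/7))*conj(exp(4*I*pi/7)) + 1*(exp(-4*I*pi/7))*conj(exp(-4*I*pi/7)) + 1*(exp(2*I*pi/7))*conj(exp(2*I*pi/7)) + 1*(exp(-6*I*pi/7))*conj(exp(-6*I*pi/7))]
      = (1/7)[(1) + (1) + (1) + (1) + (1) + (1) + (1)] = 7/7 = 1
  <chi_0*chi_3, chi_4> = (1/7)[1*(1)*conj(1) + 1*(exp(6*I*pi/7))*conj(exp(-6*I*pi/7)) + 1*(exp(-2*I*pi/7))*conj(exp(2*I*pi/7)) + 1*(exp(4*I*pi/7))*conj(exp(-4*I*pi/7)) + 1*(exp(-4*I*pi/7))*conj(exp(4*I*pi/7)) + 1*(exp(2*I*pi/7))*conj(exp(-2*I*pi/7)) + 1*(exp(-6*I*pi/7))*conj(exp(6*I*pi/7))]
      = (1/7)[(1) + (exp(-2*I*pi/7)) + (exp(-4*I*pi/7)) + (exp(-6*I*pi/7)) + (exp(6*I*pi/7)) + (exp(4*I*pi/7)) + (exp(2*I*pi/7))] = 0/7 = 0
  <chi_0*chi_3, chi_5> = (1/7)[1*(1)*conj(1) + 1*(exp(6*I*pi/7))*conj(exp(-4*I*pi/7)) + 1*(exp(-2*I*pi/7))*conj(exp(6*I*pi/7)) + 1*(exp(4*I*pi/7))*conj(exp(2*I*pi/7)) + 1*(exp(-4*I*pi/7))*conj(exp(-2*I*pi/7)) + 1*(exp(2*I*pi/7))*conj(exp(-6*I*pi/7)) + 1*(exp(-6*I*pi/7))*conj(exp(4*I*pi/7))]
      = (1/7)[(1) + (exp(-4*I*pi/7)) + (exp(6*I*pi/7)) + (exp(2*I*pi/7)) + (exp(-2*I*pi/7)) + (exp(-6*I*pi/7)) + (exp(4*I*pi/7))] = 0/7 = 0
  <chi_0*chi_3, chi_6> = (1/7)[1*(1)*conj(1) + 1*(exp(6*I*pi/7))*conj(exp(-2*I*pi/7)) + 1*(exp(-2*I*pi/7))*conj(exp(-4*I*pi/7)) + 1*(exp(4*I*pi/7))*conj(exp(-6*I*pi/7)) + 1*(exp(-4*I*pi/7))*conj(exp(6*I*pi/7)) + 1*(exp(2*I*pi/7))*conj(exp(4*I*pi/7)) + 1*(exp(-6*I*pi/7))*conj(exp(2*I*pi/7))]
      = (1/7)[(1) + (exp(-6*I*pi/7)) + (exp(2*I*pi/7)) + (exp(-4*I*pi/7)) + (exp(4*I*pi/7)) + (exp(-2*I*pi/7)) + (exp(6*I*pi/7))] = 0/7 = 0
(Exp terms are combined using exp(i*s)*conj(exp(i*t)) = exp(i*(s-t)), and sums of them are collapsed using the identity that for every m > 1 the m distinct m-th roots of unity sum to 0, e.g. 1 + exp(2*I*pi/3) + exp(-2*I*pi/3) = 0.)
Hence the multiplicities are chi_3: 1. Dimension check: dim(chi_0)*dim(chi_3) = 1*1 = 1 and sum (mult * dim) = 1*1 = 1.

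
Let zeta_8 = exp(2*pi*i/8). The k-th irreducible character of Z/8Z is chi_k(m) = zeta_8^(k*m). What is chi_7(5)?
chi_7(5) = zeta_8^35 = exp(3*I*pi/4)

Details: chi_7(5) = zeta_8^(7*5) = zeta_8^35. Since zeta_8^8 = 1, this equals zeta_8^3 = exp(2*pi*i*3/8) = exp(3*I*pi/4).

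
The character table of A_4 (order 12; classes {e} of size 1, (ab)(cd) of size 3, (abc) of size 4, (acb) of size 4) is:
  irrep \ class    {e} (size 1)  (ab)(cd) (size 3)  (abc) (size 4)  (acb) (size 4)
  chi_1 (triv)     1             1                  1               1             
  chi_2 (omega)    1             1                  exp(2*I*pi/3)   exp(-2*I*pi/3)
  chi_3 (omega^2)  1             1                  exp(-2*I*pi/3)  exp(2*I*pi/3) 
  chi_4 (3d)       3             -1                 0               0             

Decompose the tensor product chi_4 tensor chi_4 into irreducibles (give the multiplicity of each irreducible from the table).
chi_4 tensor chi_4 = chi_1 + chi_2 + chi_3 + 2*chi_4 (all other irreducibles have multiplicity 0).

Justification: The character of a tensor product is the pointwise product (chi_4 * chi_4)(C) = chi_4(C) * chi_4(C):
  {e}: (3)*(3), (ab)(cd): (-1)*(-1), (abc): (0)*(0), (acb): (0)*(0)
so (chi_4 * chi_4) takes values
  {e} -> 9, (ab)(cd) -> 1, (abc) -> 0, (acb) -> 0.
Now take the inner product of this character with each irreducible chi from the table, <chi_4*chi_4, chi> = (1/12) sum_C |C| (chi_4*chi_4)(C) conj(chi(C)):
  <chi_4*chi_4, chi_1> = (1/12)[1*(9)*conj(1) + 3*(1)*conj(1) + 4*(0)*conj(1) + 4*(0)*conj(1)]
      = (1/12)[(9) + (3) + (0) + (0)] = 12/12 = 1
  <chi_4*chi_4, chi_2> = (1/12)[1*(9)*conj(1) + 3*(1)*conj(1) + 4*(0)*conj(exp(2*I*pi/3)) + 4*(0)*conj(exp(-2*I*pi/3))]
      = (1/12)[(9) + (3) + (0) + (0)] = 12/12 = 1
  <chi_4*chi_4, chi_3> = (1/12)[1*(9)*conj(1) + 3*(1)*conj(1) + 4*(0)*conj(exp(-2*I*pi/3)) + 4*(0)*conj(exp(2*I*pi/3))]
      = (1/12)[(9) + (3) + (0) + (0)] = 12/12 = 1
  <chi_4*chi_4, chi_4> = (1/12)[1*(9)*conj(3) + 3*(1)*conj(-1) + 4*(0)*conj(0) + 4*(0)*conj(0)]
      = (1/12)[(27) + (-3) + (0) + (0)] = 24/12 = 2
(Exp terms are combined using exp(i*s)*conj(exp(i*t)) = exp(i*(s-t)), and sums of them are collapsed using the identity that for every m > 1 the m distinct m-th roots of unity sum to 0, e.g. 1 + exp(2*I*pi/3) + exp(-2*I*pi/3) = 0.)
Hence the multiplicities are chi_1: 1, chi_2: 1, chi_3: 1, chi_4: 2. Dimension check: dim(chi_4)*dim(chi_4) = 3*3 = 9 and sum (mult * dim) = 1*1 + 1*1 + 1*1 + 2*3 = 9.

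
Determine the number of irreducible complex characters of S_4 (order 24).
5

Details: The number of irreducible complex representations of a finite group equals its number of conjugacy classes. Conjugacy classes in S_4 correspond to cycle types, i.e. partitions of 4; there are p(4) = 5 of them, so S_4 (order 24) has exactly 5 irreducible complex representations.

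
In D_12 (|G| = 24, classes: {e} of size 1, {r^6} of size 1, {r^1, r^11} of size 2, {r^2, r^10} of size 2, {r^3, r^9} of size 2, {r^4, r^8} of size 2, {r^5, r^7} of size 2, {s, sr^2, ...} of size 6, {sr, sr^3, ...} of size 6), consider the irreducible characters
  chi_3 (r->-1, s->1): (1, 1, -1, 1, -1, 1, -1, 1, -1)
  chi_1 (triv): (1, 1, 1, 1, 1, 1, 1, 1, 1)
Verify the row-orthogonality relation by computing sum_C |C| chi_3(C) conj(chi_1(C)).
Sum = 0; so <chi_3, chi_1> = 0 (distinct irreducibles are orthogonal).

Details: Compute term by term over conjugacy classes (|C| * chi_3(C) * conj(chi_1(C))):
  1*(1)*conj(1) + 1*(1)*conj(1) + 2*(-1)*conj(1) + 2*(1)*conj(1) + 2*(-1)*conj(1) + 2*(1)*conj(1) + 2*(-1)*conj(1) + 6*(1)*conj(1) + 6*(-1)*conj(1)
  = (1) + (1) + (-2) + (2) + (-2) + (2) + (-2) + (6) + (-6)
  = 0.
Dividing by |G| = 24 gives 0/24 = 0, matching the row-orthogonality relation <chi_3, chi_1> = [chi_3 = chi_1].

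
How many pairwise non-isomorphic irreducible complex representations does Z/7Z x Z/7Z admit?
49

Derivation: The number of irreducible complex representations of a finite group equals its number of conjugacy classes. Z/7Z x Z/7Z is abelian of order 49, so every element is its own conjugacy class: 49 classes, so Z/7Z x Z/7Z (order 49) has exactly 49 irreducible complex representations.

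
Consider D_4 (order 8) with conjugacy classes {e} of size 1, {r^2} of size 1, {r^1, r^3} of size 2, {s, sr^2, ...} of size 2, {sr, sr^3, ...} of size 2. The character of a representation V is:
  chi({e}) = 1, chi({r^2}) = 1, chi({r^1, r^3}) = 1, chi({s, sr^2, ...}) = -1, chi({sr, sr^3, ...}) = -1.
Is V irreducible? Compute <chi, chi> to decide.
Irreducible: <chi, chi> = 1.

Derivation: <chi, chi> = (1/|G|) sum_C |C| * |chi(C)|^2 = (1/8)[1*|1|^2 + 1*|1|^2 + 2*|1|^2 + 2*|-1|^2 + 2*|-1|^2]
  = (1/8)[(1) + (1) + (2) + (2) + (2)] = 8/8 = 1.
A character is irreducible iff <chi, chi> = 1, so this representation is irreducible.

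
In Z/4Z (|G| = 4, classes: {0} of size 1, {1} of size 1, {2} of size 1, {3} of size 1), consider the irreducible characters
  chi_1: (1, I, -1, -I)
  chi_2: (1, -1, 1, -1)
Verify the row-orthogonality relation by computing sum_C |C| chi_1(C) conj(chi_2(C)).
Sum = 0; so <chi_1, chi_2> = 0 (distinct irreducibles are orthogonal).

Why: Compute term by term over conjugacy classes (|C| * chi_1(C) * conj(chi_2(C))):
  1*(1)*conj(1) + 1*(I)*conj(-1) + 1*(-1)*conj(1) + 1*(-I)*conj(-1)
  = (1) + (-I) + (-1) + (I)
  = 0.
(Exp terms are combined using exp(i*s)*conj(exp(i*t)) = exp(i*(s-t)), and sums of them are collapsed using the identity that for every m > 1 the m distinct m-th roots of unity sum to 0, e.g. 1 + exp(2*I*pi/3) + exp(-2*I*pi/3) = 0.)
Dividing by |G| = 4 gives 0/4 = 0, matching the row-orthogonality relation <chi_1, chi_2> = [chi_1 = chi_2].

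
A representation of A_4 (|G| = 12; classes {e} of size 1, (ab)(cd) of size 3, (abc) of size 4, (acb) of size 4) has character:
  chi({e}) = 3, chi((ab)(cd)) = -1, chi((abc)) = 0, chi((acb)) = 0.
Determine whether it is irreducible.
Irreducible: <chi, chi> = 1.

Reasoning: <chi, chi> = (1/|G|) sum_C |C| * |chi(C)|^2 = (1/12)[1*|3|^2 + 3*|-1|^2 + 4*|0|^2 + 4*|0|^2]
  = (1/12)[(9) + (3) + (0) + (0)] = 12/12 = 1.
(Exp terms are combined using exp(i*s)*conj(exp(i*t)) = exp(i*(s-t)), and sums of them are collapsed using the identity that for every m > 1 the m distinct m-th roots of unity sum to 0, e.g. 1 + exp(2*I*pi/3) + exp(-2*I*pi/3) = 0.)
A character is irreducible iff <chi, chi> = 1, so this representation is irreducible.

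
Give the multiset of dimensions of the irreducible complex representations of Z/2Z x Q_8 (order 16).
Dimensions: 1, 1, 1, 1, 1, 1, 1, 1, 2, 2

Reasoning: There are 10 irreducibles (= number of conjugacy classes). Their dimensions d_i satisfy sum d_i^2 = |G| = 16: 1 + 1 + 1 + 1 + 1 + 1 + 1 + 1 + 4 + 4 = 16. (For the product with Z/2Z: each of the 2 1-dim characters of Z/2Z tensors with each irrep of Q_8, giving 2 copies of each Q_8-dimension.)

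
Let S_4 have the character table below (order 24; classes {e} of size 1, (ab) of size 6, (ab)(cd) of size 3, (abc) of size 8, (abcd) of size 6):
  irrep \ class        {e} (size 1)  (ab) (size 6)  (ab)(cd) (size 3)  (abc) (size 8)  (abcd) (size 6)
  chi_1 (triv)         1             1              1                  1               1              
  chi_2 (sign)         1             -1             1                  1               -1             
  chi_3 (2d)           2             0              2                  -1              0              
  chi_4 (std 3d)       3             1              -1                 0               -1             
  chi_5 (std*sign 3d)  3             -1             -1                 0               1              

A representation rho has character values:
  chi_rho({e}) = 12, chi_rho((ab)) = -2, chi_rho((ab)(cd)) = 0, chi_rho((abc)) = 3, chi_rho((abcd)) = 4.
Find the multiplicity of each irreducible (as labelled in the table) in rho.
Multiplicities: chi_1: 2, chi_2: 1, chi_3: 0, chi_4: 0, chi_5: 3.

Argument: Use <chi_rho, chi> = (1/|G|) sum_C |C| * chi_rho(C) * conj(chi(C)) with |G| = 24 for each irreducible chi in the table:
  <chi_rho, chi_1> = (1/24)[1*(12)*conj(1) + 6*(-2)*conj(1) + 3*(0)*conj(1) + 8*(3)*conj(1) + 6*(4)*conj(1)]
      = (1/24)[(12) + (-12) + (0) + (24) + (24)] = 48/24 = 2
  <chi_rho, chi_2> = (1/24)[1*(12)*conj(1) + 6*(-2)*conj(-1) + 3*(0)*conj(1) + 8*(3)*conj(1) + 6*(4)*conj(-1)]
      = (1/24)[(12) + (12) + (0) + (24) + (-24)] = 24/24 = 1
  <chi_rho, chi_3> = (1/24)[1*(12)*conj(2) + 6*(-2)*conj(0) + 3*(0)*conj(2) + 8*(3)*conj(-1) + 6*(4)*conj(0)]
      = (1/24)[(24) + (0) + (0) + (-24) + (0)] = 0/24 = 0
  <chi_rho, chi_4> = (1/24)[1*(12)*conj(3) + 6*(-2)*conj(1) + 3*(0)*conj(-1) + 8*(3)*conj(0) + 6*(4)*conj(-1)]
      = (1/24)[(36) + (-12) + (0) + (0) + (-24)] = 0/24 = 0
  <chi_rho, chi_5> = (1/24)[1*(12)*conj(3) + 6*(-2)*conj(-1) + 3*(0)*conj(-1) + 8*(3)*conj(0) + 6*(4)*conj(1)]
      = (1/24)[(36) + (12) + (0) + (0) + (24)] = 72/24 = 3
Dimension check: dim(rho) = sum (mult * dim) = 2*1 + 1*1 + 0*2 + 0*3 + 3*3 = 12 = chi_rho(e) = 12.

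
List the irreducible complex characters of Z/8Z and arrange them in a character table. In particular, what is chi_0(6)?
Character table of Z/8Z (irreps indexed chi_0,...,chi_7 with chi_k(m) = zeta_8^(k*m), zeta_8 = exp(2*pi*i/8)):
  irrep \ class  {0} (size 1)  {1} (size 1)    {2} (size 1)  {3} (size 1)    {4} (size 1)  {5} (size 1)    {6} (size 1)  {7} (size 1)  
  chi_0          1             1               1             1               1             1               1             1             
  chi_1          1             exp(I*pi/4)     I             exp(3*I*pi/4)   -1            exp(-3*I*pi/4)  -I            exp(-I*pi/4)  
  chi_2          1             I               -1            -I              1             I               -1            -I            
  chi_3          1             exp(3*I*pi/4)   -I            exp(I*pi/4)     -1            exp(-I*pi/4)    I             exp(-3*I*pi/4)
  chi_4          1             -1              1             -1              1             -1              1             -1            
  chi_5          1             exp(-3*I*pi/4)  I             exp(-I*pi/4)    -1            exp(I*pi/4)     -I            exp(3*I*pi/4) 
  chi_6          1             -I              -1            I               1             -I              -1            I             
  chi_7          1             exp(-I*pi/4)    -I            exp(-3*I*pi/4)  -1            exp(3*I*pi/4)   I             exp(I*pi/4)   

Spot check: chi_0(6) = zeta_8^(0*6) = zeta_8^0 = 1.

Working: Z/8Z is abelian, so all 8 irreducible complex representations are 1-dimensional. They are given by chi_k(m) = zeta_8^(k*m) for k = 0,...,7. Row orthogonality: sum_m chi_k(m) conj(chi_l(m)) = 8 * [k = l].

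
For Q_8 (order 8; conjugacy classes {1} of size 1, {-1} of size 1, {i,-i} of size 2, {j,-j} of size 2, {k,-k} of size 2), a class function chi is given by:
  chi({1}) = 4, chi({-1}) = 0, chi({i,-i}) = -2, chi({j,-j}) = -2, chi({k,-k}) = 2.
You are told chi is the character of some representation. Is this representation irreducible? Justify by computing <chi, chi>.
Not irreducible (reducible): <chi, chi> = 5 > 1.

<chi, chi> = (1/|G|) sum_C |C| * |chi(C)|^2 = (1/8)[1*|4|^2 + 1*|0|^2 + 2*|-2|^2 + 2*|-2|^2 + 2*|2|^2]
  = (1/8)[(16) + (0) + (8) + (8) + (8)] = 40/8 = 5.
A character is irreducible iff <chi, chi> = 1, so this representation is reducible.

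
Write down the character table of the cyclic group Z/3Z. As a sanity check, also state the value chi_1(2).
Character table of Z/3Z (irreps indexed chi_0,...,chi_2 with chi_k(m) = zeta_3^(k*m), zeta_3 = exp(2*pi*i/3)):
  irrep \ class  {0} (size 1)  {1} (size 1)    {2} (size 1)  
  chi_0          1             1               1             
  chi_1          1             exp(2*I*pi/3)   exp(-2*I*pi/3)
  chi_2          1             exp(-2*I*pi/3)  exp(2*I*pi/3) 

Spot check: chi_1(2) = zeta_3^(1*2) = zeta_3^2 = exp(-2*I*pi/3).

Why: Z/3Z is abelian, so all 3 irreducible complex representations are 1-dimensional. They are given by chi_k(m) = zeta_3^(k*m) for k = 0,...,2. Row orthogonality: sum_m chi_k(m) conj(chi_l(m)) = 3 * [k = l].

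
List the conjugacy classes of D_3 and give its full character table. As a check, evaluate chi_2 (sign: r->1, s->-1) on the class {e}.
Conjugacy classes: {e} of size 1, {r^1, r^2} of size 2, {s, sr, ..., sr^2} of size 3.
Character table:
  irrep \ class              {e} (size 1)  {r^1, r^2} (size 2)  {s, sr, ..., sr^2} (size 3)
  chi_1 (triv)               1             1                    1                          
  chi_2 (sign: r->1, s->-1)  1             1                    -1                         
  chi_3 (2d, j=1)            2             -1                   0                          

Spot check: chi_2 (sign: r->1, s->-1) on {e} = 1.

D_3 has order 2*3 = 6 with 3 conjugacy classes, hence 3 irreducibles. Sum of squared dims 1 + 1 + 4 = 6 = |G|. Linear characters come from the abelianisation; the 2-dimensional irreps have character r^k -> 2*cos(2*pi*j*k/3), reflections -> 0.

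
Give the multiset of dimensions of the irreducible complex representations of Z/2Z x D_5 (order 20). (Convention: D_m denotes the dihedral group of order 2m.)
Dimensions: 1, 1, 1, 1, 2, 2, 2, 2

There are 8 irreducibles (= number of conjugacy classes). Their dimensions d_i satisfy sum d_i^2 = |G| = 20: 1 + 1 + 1 + 1 + 4 + 4 + 4 + 4 = 20. (For the product with Z/2Z: each of the 2 1-dim characters of Z/2Z tensors with each irrep of D_5, giving 2 copies of each D_5-dimension.)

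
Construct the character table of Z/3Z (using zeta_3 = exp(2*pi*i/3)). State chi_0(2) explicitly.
Character table of Z/3Z (irreps indexed chi_0,...,chi_2 with chi_k(m) = zeta_3^(k*m), zeta_3 = exp(2*pi*i/3)):
  irrep \ class  {0} (size 1)  {1} (size 1)    {2} (size 1)  
  chi_0          1             1               1             
  chi_1          1             exp(2*I*pi/3)   exp(-2*I*pi/3)
  chi_2          1             exp(-2*I*pi/3)  exp(2*I*pi/3) 

Spot check: chi_0(2) = zeta_3^(0*2) = zeta_3^0 = 1.

Reasoning: Z/3Z is abelian, so all 3 irreducible complex representations are 1-dimensional. They are given by chi_k(m) = zeta_3^(k*m) for k = 0,...,2. Row orthogonality: sum_m chi_k(m) conj(chi_l(m)) = 3 * [k = l].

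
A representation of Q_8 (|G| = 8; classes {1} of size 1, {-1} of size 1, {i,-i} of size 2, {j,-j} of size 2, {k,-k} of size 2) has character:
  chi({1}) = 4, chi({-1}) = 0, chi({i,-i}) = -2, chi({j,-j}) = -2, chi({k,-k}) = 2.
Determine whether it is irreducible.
Not irreducible (reducible): <chi, chi> = 5 > 1.

Details: <chi, chi> = (1/|G|) sum_C |C| * |chi(C)|^2 = (1/8)[1*|4|^2 + 1*|0|^2 + 2*|-2|^2 + 2*|-2|^2 + 2*|2|^2]
  = (1/8)[(16) + (0) + (8) + (8) + (8)] = 40/8 = 5.
A character is irreducible iff <chi, chi> = 1, so this representation is reducible.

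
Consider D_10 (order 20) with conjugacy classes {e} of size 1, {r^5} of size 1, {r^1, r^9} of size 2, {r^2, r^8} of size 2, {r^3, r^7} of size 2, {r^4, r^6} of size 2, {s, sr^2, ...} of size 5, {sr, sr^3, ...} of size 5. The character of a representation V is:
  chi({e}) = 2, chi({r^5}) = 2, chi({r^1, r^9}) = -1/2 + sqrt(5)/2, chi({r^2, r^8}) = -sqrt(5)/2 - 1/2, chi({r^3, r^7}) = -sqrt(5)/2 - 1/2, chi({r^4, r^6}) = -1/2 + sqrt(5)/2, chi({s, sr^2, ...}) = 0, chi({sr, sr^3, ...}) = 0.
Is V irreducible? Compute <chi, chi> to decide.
Irreducible: <chi, chi> = 1.

Solution. <chi, chi> = (1/|G|) sum_C |C| * |chi(C)|^2 = (1/20)[1*|2|^2 + 1*|2|^2 + 2*|-1/2 + sqrt(5)/2|^2 + 2*|-sqrt(5)/2 - 1/2|^2 + 2*|-sqrt(5)/2 - 1/2|^2 + 2*|-1/2 + sqrt(5)/2|^2 + 5*|0|^2 + 5*|0|^2]
  = (1/20)[(4) + (4) + (3 - sqrt(5)) + (sqrt(5) + 3) + (sqrt(5) + 3) + (3 - sqrt(5)) + (0) + (0)] = 20/20 = 1.
A character is irreducible iff <chi, chi> = 1, so this representation is irreducible.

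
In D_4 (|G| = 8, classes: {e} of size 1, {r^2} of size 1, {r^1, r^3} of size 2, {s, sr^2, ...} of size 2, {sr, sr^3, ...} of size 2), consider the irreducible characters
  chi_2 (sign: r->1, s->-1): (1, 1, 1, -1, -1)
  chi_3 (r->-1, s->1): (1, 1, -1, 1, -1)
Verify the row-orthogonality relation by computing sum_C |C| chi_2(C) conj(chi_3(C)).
Sum = 0; so <chi_2, chi_3> = 0 (distinct irreducibles are orthogonal).

Argument: Compute term by term over conjugacy classes (|C| * chi_2(C) * conj(chi_3(C))):
  1*(1)*conj(1) + 1*(1)*conj(1) + 2*(1)*conj(-1) + 2*(-1)*conj(1) + 2*(-1)*conj(-1)
  = (1) + (1) + (-2) + (-2) + (2)
  = 0.
Dividing by |G| = 8 gives 0/8 = 0, matching the row-orthogonality relation <chi_2, chi_3> = [chi_2 = chi_3].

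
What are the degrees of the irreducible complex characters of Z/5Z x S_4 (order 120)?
Dimensions: 1, 1, 1, 1, 1, 1, 1, 1, 1, 1, 2, 2, 2, 2, 2, 3, 3, 3, 3, 3, 3, 3, 3, 3, 3

There are 25 irreducibles (= number of conjugacy classes). Their dimensions d_i satisfy sum d_i^2 = |G| = 120: 1 + 1 + 1 + 1 + 1 + 1 + 1 + 1 + 1 + 1 + 4 + 4 + 4 + 4 + 4 + 9 + 9 + 9 + 9 + 9 + 9 + 9 + 9 + 9 + 9 = 120. (For the product with Z/5Z: each of the 5 1-dim characters of Z/5Z tensors with each irrep of S_4, giving 5 copies of each S_4-dimension.)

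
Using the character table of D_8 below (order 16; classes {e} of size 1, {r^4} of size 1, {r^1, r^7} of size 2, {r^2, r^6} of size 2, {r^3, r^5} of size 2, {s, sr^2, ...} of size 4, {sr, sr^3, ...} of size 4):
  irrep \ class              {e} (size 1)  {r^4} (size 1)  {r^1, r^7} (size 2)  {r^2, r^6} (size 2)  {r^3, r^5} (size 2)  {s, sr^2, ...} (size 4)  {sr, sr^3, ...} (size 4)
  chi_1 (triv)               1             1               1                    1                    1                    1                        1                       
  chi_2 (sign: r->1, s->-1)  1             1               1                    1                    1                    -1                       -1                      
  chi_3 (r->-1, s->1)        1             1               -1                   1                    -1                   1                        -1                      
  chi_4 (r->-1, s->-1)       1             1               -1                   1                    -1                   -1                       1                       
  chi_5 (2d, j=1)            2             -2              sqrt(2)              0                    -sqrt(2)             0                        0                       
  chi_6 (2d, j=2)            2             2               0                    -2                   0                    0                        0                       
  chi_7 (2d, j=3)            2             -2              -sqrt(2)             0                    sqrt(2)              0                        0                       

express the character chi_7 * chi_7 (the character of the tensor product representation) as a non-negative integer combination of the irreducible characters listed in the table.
chi_7 tensor chi_7 = chi_1 + chi_2 + chi_6 (all other irreducibles have multiplicity 0).

The character of a tensor product is the pointwise product (chi_7 * chi_7)(C) = chi_7(C) * chi_7(C):
  {e}: (2)*(2), {r^4}: (-2)*(-2), {r^1, r^7}: (-sqrt(2))*(-sqrt(2)), {r^2, r^6}: (0)*(0), {r^3, r^5}: (sqrt(2))*(sqrt(2)), {s, sr^2, ...}: (0)*(0), {sr, sr^3, ...}: (0)*(0)
so (chi_7 * chi_7) takes values
  {e} -> 4, {r^4} -> 4, {r^1, r^7} -> 2, {r^2, r^6} -> 0, {r^3, r^5} -> 2, {s, sr^2, ...} -> 0, {sr, sr^3, ...} -> 0.
Now take the inner product of this character with each irreducible chi from the table, <chi_7*chi_7, chi> = (1/16) sum_C |C| (chi_7*chi_7)(C) conj(chi(C)):
  <chi_7*chi_7, chi_1> = (1/16)[1*(4)*conj(1) + 1*(4)*conj(1) + 2*(2)*conj(1) + 2*(0)*conj(1) + 2*(2)*conj(1) + 4*(0)*conj(1) + 4*(0)*conj(1)]
      = (1/16)[(4) + (4) + (4) + (0) + (4) + (0) + (0)] = 16/16 = 1
  <chi_7*chi_7, chi_2> = (1/16)[1*(4)*conj(1) + 1*(4)*conj(1) + 2*(2)*conj(1) + 2*(0)*conj(1) + 2*(2)*conj(1) + 4*(0)*conj(-1) + 4*(0)*conj(-1)]
      = (1/16)[(4) + (4) + (4) + (0) + (4) + (0) + (0)] = 16/16 = 1
  <chi_7*chi_7, chi_3> = (1/16)[1*(4)*conj(1) + 1*(4)*conj(1) + 2*(2)*conj(-1) + 2*(0)*conj(1) + 2*(2)*conj(-1) + 4*(0)*conj(1) + 4*(0)*conj(-1)]
      = (1/16)[(4) + (4) + (-4) + (0) + (-4) + (0) + (0)] = 0/16 = 0
  <chi_7*chi_7, chi_4> = (1/16)[1*(4)*conj(1) + 1*(4)*conj(1) + 2*(2)*conj(-1) + 2*(0)*conj(1) + 2*(2)*conj(-1) + 4*(0)*conj(-1) + 4*(0)*conj(1)]
      = (1/16)[(4) + (4) + (-4) + (0) + (-4) + (0) + (0)] = 0/16 = 0
  <chi_7*chi_7, chi_5> = (1/16)[1*(4)*conj(2) + 1*(4)*conj(-2) + 2*(2)*conj(sqrt(2)) + 2*(0)*conj(0) + 2*(2)*conj(-sqrt(2)) + 4*(0)*conj(0) + 4*(0)*conj(0)]
      = (1/16)[(8) + (-8) + (4*sqrt(2)) + (0) + (-4*sqrt(2)) + (0) + (0)] = 0/16 = 0
  <chi_7*chi_7, chi_6> = (1/16)[1*(4)*conj(2) + 1*(4)*conj(2) + 2*(2)*conj(0) + 2*(0)*conj(-2) + 2*(2)*conj(0) + 4*(0)*conj(0) + 4*(0)*conj(0)]
      = (1/16)[(8) + (8) + (0) + (0) + (0) + (0) + (0)] = 16/16 = 1
  <chi_7*chi_7, chi_7> = (1/16)[1*(4)*conj(2) + 1*(4)*conj(-2) + 2*(2)*conj(-sqrt(2)) + 2*(0)*conj(0) + 2*(2)*conj(sqrt(2)) + 4*(0)*conj(0) + 4*(0)*conj(0)]
      = (1/16)[(8) + (-8) + (-4*sqrt(2)) + (0) + (4*sqrt(2)) + (0) + (0)] = 0/16 = 0
Hence the multiplicities are chi_1: 1, chi_2: 1, chi_6: 1. Dimension check: dim(chi_7)*dim(chi_7) = 2*2 = 4 and sum (mult * dim) = 1*1 + 1*1 + 1*2 = 4.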